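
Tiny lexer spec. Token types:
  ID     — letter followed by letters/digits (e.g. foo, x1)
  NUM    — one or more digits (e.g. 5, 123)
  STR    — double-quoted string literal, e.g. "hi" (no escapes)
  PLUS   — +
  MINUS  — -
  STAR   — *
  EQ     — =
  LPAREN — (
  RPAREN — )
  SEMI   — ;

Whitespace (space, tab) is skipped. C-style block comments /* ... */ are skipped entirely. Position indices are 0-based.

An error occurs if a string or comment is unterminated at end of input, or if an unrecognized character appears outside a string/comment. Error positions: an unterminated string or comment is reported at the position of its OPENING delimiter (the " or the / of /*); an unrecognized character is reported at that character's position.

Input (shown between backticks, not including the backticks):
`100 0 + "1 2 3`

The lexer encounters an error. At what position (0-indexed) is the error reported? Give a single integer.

Answer: 8

Derivation:
pos=0: emit NUM '100' (now at pos=3)
pos=4: emit NUM '0' (now at pos=5)
pos=6: emit PLUS '+'
pos=8: enter STRING mode
pos=8: ERROR — unterminated string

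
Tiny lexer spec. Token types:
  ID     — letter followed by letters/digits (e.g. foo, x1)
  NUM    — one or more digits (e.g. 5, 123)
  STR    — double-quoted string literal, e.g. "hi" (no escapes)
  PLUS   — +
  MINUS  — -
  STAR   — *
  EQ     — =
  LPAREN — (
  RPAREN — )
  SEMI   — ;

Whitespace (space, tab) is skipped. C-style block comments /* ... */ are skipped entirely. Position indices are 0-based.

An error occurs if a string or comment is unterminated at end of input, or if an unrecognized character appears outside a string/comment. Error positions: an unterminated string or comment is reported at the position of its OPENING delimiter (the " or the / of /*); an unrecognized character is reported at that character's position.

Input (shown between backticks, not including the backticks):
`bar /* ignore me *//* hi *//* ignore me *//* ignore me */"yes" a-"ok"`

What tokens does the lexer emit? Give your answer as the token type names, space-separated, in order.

Answer: ID STR ID MINUS STR

Derivation:
pos=0: emit ID 'bar' (now at pos=3)
pos=4: enter COMMENT mode (saw '/*')
exit COMMENT mode (now at pos=19)
pos=19: enter COMMENT mode (saw '/*')
exit COMMENT mode (now at pos=27)
pos=27: enter COMMENT mode (saw '/*')
exit COMMENT mode (now at pos=42)
pos=42: enter COMMENT mode (saw '/*')
exit COMMENT mode (now at pos=57)
pos=57: enter STRING mode
pos=57: emit STR "yes" (now at pos=62)
pos=63: emit ID 'a' (now at pos=64)
pos=64: emit MINUS '-'
pos=65: enter STRING mode
pos=65: emit STR "ok" (now at pos=69)
DONE. 5 tokens: [ID, STR, ID, MINUS, STR]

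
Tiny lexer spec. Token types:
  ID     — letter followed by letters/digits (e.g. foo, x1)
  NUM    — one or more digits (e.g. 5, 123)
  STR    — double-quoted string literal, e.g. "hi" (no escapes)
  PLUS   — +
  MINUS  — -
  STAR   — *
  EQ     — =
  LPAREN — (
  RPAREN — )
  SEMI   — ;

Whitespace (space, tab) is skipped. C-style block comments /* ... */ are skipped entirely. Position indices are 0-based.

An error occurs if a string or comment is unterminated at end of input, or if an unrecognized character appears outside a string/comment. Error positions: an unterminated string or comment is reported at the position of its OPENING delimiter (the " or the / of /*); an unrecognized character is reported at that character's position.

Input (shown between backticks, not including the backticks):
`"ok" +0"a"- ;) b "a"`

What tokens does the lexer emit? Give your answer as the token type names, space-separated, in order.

pos=0: enter STRING mode
pos=0: emit STR "ok" (now at pos=4)
pos=5: emit PLUS '+'
pos=6: emit NUM '0' (now at pos=7)
pos=7: enter STRING mode
pos=7: emit STR "a" (now at pos=10)
pos=10: emit MINUS '-'
pos=12: emit SEMI ';'
pos=13: emit RPAREN ')'
pos=15: emit ID 'b' (now at pos=16)
pos=17: enter STRING mode
pos=17: emit STR "a" (now at pos=20)
DONE. 9 tokens: [STR, PLUS, NUM, STR, MINUS, SEMI, RPAREN, ID, STR]

Answer: STR PLUS NUM STR MINUS SEMI RPAREN ID STR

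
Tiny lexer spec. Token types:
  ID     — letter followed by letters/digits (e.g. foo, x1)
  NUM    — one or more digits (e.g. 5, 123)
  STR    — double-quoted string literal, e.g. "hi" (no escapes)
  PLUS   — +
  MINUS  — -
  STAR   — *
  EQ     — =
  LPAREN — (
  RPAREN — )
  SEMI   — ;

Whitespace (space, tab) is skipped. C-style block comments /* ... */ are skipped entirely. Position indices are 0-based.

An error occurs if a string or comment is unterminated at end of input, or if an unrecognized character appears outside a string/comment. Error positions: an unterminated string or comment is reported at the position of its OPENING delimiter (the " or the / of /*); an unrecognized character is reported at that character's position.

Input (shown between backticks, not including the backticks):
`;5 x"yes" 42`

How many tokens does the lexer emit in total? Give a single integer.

Answer: 5

Derivation:
pos=0: emit SEMI ';'
pos=1: emit NUM '5' (now at pos=2)
pos=3: emit ID 'x' (now at pos=4)
pos=4: enter STRING mode
pos=4: emit STR "yes" (now at pos=9)
pos=10: emit NUM '42' (now at pos=12)
DONE. 5 tokens: [SEMI, NUM, ID, STR, NUM]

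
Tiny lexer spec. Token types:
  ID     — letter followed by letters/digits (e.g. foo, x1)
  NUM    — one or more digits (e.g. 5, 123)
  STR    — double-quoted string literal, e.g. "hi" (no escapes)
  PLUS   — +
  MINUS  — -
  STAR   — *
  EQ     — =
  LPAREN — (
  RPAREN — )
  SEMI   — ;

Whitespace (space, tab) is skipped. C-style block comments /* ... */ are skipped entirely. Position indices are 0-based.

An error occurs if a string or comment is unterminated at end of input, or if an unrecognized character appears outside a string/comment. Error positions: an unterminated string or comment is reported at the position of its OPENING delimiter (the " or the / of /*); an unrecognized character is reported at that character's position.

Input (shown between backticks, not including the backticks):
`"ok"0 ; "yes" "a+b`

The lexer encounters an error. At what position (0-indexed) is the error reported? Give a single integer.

pos=0: enter STRING mode
pos=0: emit STR "ok" (now at pos=4)
pos=4: emit NUM '0' (now at pos=5)
pos=6: emit SEMI ';'
pos=8: enter STRING mode
pos=8: emit STR "yes" (now at pos=13)
pos=14: enter STRING mode
pos=14: ERROR — unterminated string

Answer: 14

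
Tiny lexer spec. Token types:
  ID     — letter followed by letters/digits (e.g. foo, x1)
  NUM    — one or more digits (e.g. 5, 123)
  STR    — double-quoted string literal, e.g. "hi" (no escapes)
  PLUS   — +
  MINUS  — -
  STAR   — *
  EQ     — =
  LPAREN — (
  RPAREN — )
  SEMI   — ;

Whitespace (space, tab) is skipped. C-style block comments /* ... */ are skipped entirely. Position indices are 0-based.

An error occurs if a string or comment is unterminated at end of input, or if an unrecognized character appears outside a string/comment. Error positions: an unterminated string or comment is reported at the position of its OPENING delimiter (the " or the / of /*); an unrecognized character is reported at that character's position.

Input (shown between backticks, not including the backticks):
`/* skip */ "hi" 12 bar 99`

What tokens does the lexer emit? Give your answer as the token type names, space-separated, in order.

Answer: STR NUM ID NUM

Derivation:
pos=0: enter COMMENT mode (saw '/*')
exit COMMENT mode (now at pos=10)
pos=11: enter STRING mode
pos=11: emit STR "hi" (now at pos=15)
pos=16: emit NUM '12' (now at pos=18)
pos=19: emit ID 'bar' (now at pos=22)
pos=23: emit NUM '99' (now at pos=25)
DONE. 4 tokens: [STR, NUM, ID, NUM]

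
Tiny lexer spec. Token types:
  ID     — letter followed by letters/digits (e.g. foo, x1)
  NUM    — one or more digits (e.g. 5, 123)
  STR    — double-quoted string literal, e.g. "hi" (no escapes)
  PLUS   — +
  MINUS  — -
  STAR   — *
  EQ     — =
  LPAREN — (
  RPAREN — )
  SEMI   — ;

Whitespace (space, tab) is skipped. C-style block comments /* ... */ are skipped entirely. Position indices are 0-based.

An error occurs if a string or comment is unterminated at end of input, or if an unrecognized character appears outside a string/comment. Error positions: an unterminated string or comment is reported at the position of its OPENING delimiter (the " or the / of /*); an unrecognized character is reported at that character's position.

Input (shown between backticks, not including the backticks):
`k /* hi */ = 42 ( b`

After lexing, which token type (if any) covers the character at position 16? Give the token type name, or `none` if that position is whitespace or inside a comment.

Answer: LPAREN

Derivation:
pos=0: emit ID 'k' (now at pos=1)
pos=2: enter COMMENT mode (saw '/*')
exit COMMENT mode (now at pos=10)
pos=11: emit EQ '='
pos=13: emit NUM '42' (now at pos=15)
pos=16: emit LPAREN '('
pos=18: emit ID 'b' (now at pos=19)
DONE. 5 tokens: [ID, EQ, NUM, LPAREN, ID]
Position 16: char is '(' -> LPAREN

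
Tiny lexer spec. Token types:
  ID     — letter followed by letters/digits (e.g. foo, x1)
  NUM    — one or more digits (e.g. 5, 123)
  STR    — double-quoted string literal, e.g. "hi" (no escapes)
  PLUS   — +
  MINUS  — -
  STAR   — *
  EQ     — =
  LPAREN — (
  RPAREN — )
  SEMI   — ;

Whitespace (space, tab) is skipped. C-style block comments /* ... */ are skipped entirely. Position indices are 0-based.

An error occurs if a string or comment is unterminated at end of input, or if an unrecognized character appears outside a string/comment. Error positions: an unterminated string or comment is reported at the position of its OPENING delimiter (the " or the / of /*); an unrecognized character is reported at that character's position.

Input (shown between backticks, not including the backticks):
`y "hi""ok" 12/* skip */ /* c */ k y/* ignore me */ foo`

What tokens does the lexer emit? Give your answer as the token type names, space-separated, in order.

Answer: ID STR STR NUM ID ID ID

Derivation:
pos=0: emit ID 'y' (now at pos=1)
pos=2: enter STRING mode
pos=2: emit STR "hi" (now at pos=6)
pos=6: enter STRING mode
pos=6: emit STR "ok" (now at pos=10)
pos=11: emit NUM '12' (now at pos=13)
pos=13: enter COMMENT mode (saw '/*')
exit COMMENT mode (now at pos=23)
pos=24: enter COMMENT mode (saw '/*')
exit COMMENT mode (now at pos=31)
pos=32: emit ID 'k' (now at pos=33)
pos=34: emit ID 'y' (now at pos=35)
pos=35: enter COMMENT mode (saw '/*')
exit COMMENT mode (now at pos=50)
pos=51: emit ID 'foo' (now at pos=54)
DONE. 7 tokens: [ID, STR, STR, NUM, ID, ID, ID]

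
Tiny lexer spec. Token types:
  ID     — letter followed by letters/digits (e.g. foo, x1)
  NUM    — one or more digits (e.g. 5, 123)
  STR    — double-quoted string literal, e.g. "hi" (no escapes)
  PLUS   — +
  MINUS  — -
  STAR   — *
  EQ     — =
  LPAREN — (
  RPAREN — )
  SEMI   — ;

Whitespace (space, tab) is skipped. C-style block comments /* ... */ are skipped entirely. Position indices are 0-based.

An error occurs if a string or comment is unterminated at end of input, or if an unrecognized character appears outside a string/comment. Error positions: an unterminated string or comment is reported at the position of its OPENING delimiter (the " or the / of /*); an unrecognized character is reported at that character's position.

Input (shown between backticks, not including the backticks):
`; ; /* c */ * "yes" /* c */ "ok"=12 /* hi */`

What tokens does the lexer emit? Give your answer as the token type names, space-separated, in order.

Answer: SEMI SEMI STAR STR STR EQ NUM

Derivation:
pos=0: emit SEMI ';'
pos=2: emit SEMI ';'
pos=4: enter COMMENT mode (saw '/*')
exit COMMENT mode (now at pos=11)
pos=12: emit STAR '*'
pos=14: enter STRING mode
pos=14: emit STR "yes" (now at pos=19)
pos=20: enter COMMENT mode (saw '/*')
exit COMMENT mode (now at pos=27)
pos=28: enter STRING mode
pos=28: emit STR "ok" (now at pos=32)
pos=32: emit EQ '='
pos=33: emit NUM '12' (now at pos=35)
pos=36: enter COMMENT mode (saw '/*')
exit COMMENT mode (now at pos=44)
DONE. 7 tokens: [SEMI, SEMI, STAR, STR, STR, EQ, NUM]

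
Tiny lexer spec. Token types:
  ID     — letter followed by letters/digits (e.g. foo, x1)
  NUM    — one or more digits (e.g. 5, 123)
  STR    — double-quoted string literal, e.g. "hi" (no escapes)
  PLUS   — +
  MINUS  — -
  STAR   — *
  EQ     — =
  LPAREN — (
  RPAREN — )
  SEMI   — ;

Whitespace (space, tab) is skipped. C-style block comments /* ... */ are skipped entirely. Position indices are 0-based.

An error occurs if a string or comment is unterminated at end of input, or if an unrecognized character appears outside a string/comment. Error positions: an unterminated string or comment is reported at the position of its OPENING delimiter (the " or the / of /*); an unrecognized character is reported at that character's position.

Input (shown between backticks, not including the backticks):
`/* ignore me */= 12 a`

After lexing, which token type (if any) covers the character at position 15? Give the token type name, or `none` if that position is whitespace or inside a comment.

Answer: EQ

Derivation:
pos=0: enter COMMENT mode (saw '/*')
exit COMMENT mode (now at pos=15)
pos=15: emit EQ '='
pos=17: emit NUM '12' (now at pos=19)
pos=20: emit ID 'a' (now at pos=21)
DONE. 3 tokens: [EQ, NUM, ID]
Position 15: char is '=' -> EQ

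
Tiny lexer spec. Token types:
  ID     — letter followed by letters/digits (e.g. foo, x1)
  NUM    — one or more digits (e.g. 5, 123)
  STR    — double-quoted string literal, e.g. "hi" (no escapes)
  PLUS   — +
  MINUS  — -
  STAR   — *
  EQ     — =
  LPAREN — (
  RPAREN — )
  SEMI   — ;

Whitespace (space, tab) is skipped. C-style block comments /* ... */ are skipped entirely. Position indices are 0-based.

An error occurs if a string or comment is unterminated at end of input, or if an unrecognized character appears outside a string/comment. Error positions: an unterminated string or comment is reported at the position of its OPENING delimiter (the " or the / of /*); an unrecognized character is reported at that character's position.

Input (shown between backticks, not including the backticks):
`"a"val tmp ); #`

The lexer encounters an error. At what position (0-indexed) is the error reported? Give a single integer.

Answer: 14

Derivation:
pos=0: enter STRING mode
pos=0: emit STR "a" (now at pos=3)
pos=3: emit ID 'val' (now at pos=6)
pos=7: emit ID 'tmp' (now at pos=10)
pos=11: emit RPAREN ')'
pos=12: emit SEMI ';'
pos=14: ERROR — unrecognized char '#'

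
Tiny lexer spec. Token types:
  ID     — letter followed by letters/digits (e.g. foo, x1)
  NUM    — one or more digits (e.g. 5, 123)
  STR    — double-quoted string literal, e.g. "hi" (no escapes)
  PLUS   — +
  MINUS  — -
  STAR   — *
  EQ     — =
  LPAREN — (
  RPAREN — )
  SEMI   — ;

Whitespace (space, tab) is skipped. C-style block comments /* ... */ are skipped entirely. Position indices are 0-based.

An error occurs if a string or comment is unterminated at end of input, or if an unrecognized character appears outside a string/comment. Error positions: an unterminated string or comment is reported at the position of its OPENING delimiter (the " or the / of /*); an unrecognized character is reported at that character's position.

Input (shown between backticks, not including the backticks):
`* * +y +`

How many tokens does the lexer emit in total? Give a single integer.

pos=0: emit STAR '*'
pos=2: emit STAR '*'
pos=4: emit PLUS '+'
pos=5: emit ID 'y' (now at pos=6)
pos=7: emit PLUS '+'
DONE. 5 tokens: [STAR, STAR, PLUS, ID, PLUS]

Answer: 5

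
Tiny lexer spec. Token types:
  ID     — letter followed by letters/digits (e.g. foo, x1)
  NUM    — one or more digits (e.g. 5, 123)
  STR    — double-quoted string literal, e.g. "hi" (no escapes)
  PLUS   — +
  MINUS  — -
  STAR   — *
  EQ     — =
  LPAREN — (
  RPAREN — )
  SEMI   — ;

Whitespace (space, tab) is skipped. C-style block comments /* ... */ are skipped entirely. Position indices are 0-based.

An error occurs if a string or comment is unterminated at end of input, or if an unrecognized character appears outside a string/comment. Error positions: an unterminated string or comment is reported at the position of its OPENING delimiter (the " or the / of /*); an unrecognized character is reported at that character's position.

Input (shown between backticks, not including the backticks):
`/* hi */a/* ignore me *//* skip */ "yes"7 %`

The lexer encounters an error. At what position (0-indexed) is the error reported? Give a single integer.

Answer: 42

Derivation:
pos=0: enter COMMENT mode (saw '/*')
exit COMMENT mode (now at pos=8)
pos=8: emit ID 'a' (now at pos=9)
pos=9: enter COMMENT mode (saw '/*')
exit COMMENT mode (now at pos=24)
pos=24: enter COMMENT mode (saw '/*')
exit COMMENT mode (now at pos=34)
pos=35: enter STRING mode
pos=35: emit STR "yes" (now at pos=40)
pos=40: emit NUM '7' (now at pos=41)
pos=42: ERROR — unrecognized char '%'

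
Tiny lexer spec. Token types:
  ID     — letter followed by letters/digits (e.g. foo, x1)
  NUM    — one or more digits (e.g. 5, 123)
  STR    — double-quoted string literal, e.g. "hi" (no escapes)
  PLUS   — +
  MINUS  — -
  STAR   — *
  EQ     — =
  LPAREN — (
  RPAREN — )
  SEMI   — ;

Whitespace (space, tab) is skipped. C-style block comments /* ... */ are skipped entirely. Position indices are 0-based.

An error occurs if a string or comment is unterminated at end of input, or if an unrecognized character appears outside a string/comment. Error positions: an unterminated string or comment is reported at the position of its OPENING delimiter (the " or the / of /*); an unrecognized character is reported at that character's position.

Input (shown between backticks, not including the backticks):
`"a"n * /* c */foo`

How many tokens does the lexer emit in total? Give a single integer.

pos=0: enter STRING mode
pos=0: emit STR "a" (now at pos=3)
pos=3: emit ID 'n' (now at pos=4)
pos=5: emit STAR '*'
pos=7: enter COMMENT mode (saw '/*')
exit COMMENT mode (now at pos=14)
pos=14: emit ID 'foo' (now at pos=17)
DONE. 4 tokens: [STR, ID, STAR, ID]

Answer: 4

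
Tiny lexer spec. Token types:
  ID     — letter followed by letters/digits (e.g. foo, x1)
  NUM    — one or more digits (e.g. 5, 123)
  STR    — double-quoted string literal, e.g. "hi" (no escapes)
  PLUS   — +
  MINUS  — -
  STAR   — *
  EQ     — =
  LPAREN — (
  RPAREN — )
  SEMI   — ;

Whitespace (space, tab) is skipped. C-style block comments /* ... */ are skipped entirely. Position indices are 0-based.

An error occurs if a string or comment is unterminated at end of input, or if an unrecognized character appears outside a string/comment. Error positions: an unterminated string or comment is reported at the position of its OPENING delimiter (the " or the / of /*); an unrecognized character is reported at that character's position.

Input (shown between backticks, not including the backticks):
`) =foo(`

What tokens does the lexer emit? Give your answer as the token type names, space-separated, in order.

pos=0: emit RPAREN ')'
pos=2: emit EQ '='
pos=3: emit ID 'foo' (now at pos=6)
pos=6: emit LPAREN '('
DONE. 4 tokens: [RPAREN, EQ, ID, LPAREN]

Answer: RPAREN EQ ID LPAREN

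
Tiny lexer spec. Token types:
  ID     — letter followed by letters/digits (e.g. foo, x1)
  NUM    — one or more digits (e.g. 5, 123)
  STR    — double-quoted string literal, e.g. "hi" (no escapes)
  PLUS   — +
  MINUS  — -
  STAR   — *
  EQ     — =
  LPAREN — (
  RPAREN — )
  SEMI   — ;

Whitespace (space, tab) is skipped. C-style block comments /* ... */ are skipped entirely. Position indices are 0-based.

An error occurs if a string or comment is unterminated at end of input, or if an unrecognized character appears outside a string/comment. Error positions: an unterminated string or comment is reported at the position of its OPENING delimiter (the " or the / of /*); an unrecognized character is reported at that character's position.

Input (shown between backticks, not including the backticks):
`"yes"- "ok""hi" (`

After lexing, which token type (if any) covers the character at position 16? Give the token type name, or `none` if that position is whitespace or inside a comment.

pos=0: enter STRING mode
pos=0: emit STR "yes" (now at pos=5)
pos=5: emit MINUS '-'
pos=7: enter STRING mode
pos=7: emit STR "ok" (now at pos=11)
pos=11: enter STRING mode
pos=11: emit STR "hi" (now at pos=15)
pos=16: emit LPAREN '('
DONE. 5 tokens: [STR, MINUS, STR, STR, LPAREN]
Position 16: char is '(' -> LPAREN

Answer: LPAREN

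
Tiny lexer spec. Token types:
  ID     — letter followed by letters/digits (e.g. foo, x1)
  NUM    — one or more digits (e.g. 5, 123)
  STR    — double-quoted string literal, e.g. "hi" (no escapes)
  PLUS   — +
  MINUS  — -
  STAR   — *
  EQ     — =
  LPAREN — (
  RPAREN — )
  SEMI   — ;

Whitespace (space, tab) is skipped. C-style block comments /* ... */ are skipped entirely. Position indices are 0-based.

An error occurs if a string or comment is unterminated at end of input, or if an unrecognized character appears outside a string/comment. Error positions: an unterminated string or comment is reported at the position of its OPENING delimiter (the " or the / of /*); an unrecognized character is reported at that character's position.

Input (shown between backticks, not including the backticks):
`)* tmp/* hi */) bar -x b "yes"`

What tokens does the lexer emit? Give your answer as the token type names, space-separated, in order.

pos=0: emit RPAREN ')'
pos=1: emit STAR '*'
pos=3: emit ID 'tmp' (now at pos=6)
pos=6: enter COMMENT mode (saw '/*')
exit COMMENT mode (now at pos=14)
pos=14: emit RPAREN ')'
pos=16: emit ID 'bar' (now at pos=19)
pos=20: emit MINUS '-'
pos=21: emit ID 'x' (now at pos=22)
pos=23: emit ID 'b' (now at pos=24)
pos=25: enter STRING mode
pos=25: emit STR "yes" (now at pos=30)
DONE. 9 tokens: [RPAREN, STAR, ID, RPAREN, ID, MINUS, ID, ID, STR]

Answer: RPAREN STAR ID RPAREN ID MINUS ID ID STR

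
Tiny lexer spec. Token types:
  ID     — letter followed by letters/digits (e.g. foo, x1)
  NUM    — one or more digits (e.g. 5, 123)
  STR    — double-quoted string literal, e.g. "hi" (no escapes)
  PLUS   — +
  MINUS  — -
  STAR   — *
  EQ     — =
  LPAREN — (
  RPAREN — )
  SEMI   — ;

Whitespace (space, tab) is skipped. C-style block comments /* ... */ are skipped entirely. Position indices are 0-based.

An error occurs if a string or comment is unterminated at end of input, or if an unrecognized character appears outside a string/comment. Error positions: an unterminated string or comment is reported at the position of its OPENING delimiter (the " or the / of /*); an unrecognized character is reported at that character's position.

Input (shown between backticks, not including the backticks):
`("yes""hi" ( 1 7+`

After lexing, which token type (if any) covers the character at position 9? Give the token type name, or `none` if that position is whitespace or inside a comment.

pos=0: emit LPAREN '('
pos=1: enter STRING mode
pos=1: emit STR "yes" (now at pos=6)
pos=6: enter STRING mode
pos=6: emit STR "hi" (now at pos=10)
pos=11: emit LPAREN '('
pos=13: emit NUM '1' (now at pos=14)
pos=15: emit NUM '7' (now at pos=16)
pos=16: emit PLUS '+'
DONE. 7 tokens: [LPAREN, STR, STR, LPAREN, NUM, NUM, PLUS]
Position 9: char is '"' -> STR

Answer: STR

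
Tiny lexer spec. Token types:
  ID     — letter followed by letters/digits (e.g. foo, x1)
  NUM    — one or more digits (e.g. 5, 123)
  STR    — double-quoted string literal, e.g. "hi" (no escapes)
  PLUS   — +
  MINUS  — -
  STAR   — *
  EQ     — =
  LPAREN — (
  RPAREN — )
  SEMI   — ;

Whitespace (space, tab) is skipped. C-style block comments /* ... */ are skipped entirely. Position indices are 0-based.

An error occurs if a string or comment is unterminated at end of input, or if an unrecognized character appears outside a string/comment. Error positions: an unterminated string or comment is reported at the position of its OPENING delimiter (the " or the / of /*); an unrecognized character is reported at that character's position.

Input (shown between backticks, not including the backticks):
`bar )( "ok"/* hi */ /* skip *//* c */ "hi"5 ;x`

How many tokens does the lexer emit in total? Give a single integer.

pos=0: emit ID 'bar' (now at pos=3)
pos=4: emit RPAREN ')'
pos=5: emit LPAREN '('
pos=7: enter STRING mode
pos=7: emit STR "ok" (now at pos=11)
pos=11: enter COMMENT mode (saw '/*')
exit COMMENT mode (now at pos=19)
pos=20: enter COMMENT mode (saw '/*')
exit COMMENT mode (now at pos=30)
pos=30: enter COMMENT mode (saw '/*')
exit COMMENT mode (now at pos=37)
pos=38: enter STRING mode
pos=38: emit STR "hi" (now at pos=42)
pos=42: emit NUM '5' (now at pos=43)
pos=44: emit SEMI ';'
pos=45: emit ID 'x' (now at pos=46)
DONE. 8 tokens: [ID, RPAREN, LPAREN, STR, STR, NUM, SEMI, ID]

Answer: 8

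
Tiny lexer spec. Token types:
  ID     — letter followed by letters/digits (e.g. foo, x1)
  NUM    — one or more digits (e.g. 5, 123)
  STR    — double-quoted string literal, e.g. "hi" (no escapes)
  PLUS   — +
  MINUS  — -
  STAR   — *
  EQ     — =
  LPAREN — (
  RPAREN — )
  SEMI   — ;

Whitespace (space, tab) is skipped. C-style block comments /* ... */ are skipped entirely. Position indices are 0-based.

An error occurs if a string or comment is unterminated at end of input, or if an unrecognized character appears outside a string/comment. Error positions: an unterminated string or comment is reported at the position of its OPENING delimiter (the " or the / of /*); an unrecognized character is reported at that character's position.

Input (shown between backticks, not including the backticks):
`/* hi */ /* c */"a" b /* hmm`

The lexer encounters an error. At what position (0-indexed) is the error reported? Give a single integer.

Answer: 22

Derivation:
pos=0: enter COMMENT mode (saw '/*')
exit COMMENT mode (now at pos=8)
pos=9: enter COMMENT mode (saw '/*')
exit COMMENT mode (now at pos=16)
pos=16: enter STRING mode
pos=16: emit STR "a" (now at pos=19)
pos=20: emit ID 'b' (now at pos=21)
pos=22: enter COMMENT mode (saw '/*')
pos=22: ERROR — unterminated comment (reached EOF)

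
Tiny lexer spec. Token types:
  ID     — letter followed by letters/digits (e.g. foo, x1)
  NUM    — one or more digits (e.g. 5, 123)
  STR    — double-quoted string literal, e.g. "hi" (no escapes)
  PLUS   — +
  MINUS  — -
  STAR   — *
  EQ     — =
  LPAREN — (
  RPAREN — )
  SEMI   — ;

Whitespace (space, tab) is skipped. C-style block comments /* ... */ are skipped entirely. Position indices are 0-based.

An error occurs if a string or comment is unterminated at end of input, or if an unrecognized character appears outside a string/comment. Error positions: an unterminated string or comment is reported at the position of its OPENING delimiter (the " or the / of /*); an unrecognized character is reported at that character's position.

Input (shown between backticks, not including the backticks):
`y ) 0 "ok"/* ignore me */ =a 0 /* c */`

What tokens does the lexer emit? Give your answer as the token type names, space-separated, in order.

pos=0: emit ID 'y' (now at pos=1)
pos=2: emit RPAREN ')'
pos=4: emit NUM '0' (now at pos=5)
pos=6: enter STRING mode
pos=6: emit STR "ok" (now at pos=10)
pos=10: enter COMMENT mode (saw '/*')
exit COMMENT mode (now at pos=25)
pos=26: emit EQ '='
pos=27: emit ID 'a' (now at pos=28)
pos=29: emit NUM '0' (now at pos=30)
pos=31: enter COMMENT mode (saw '/*')
exit COMMENT mode (now at pos=38)
DONE. 7 tokens: [ID, RPAREN, NUM, STR, EQ, ID, NUM]

Answer: ID RPAREN NUM STR EQ ID NUM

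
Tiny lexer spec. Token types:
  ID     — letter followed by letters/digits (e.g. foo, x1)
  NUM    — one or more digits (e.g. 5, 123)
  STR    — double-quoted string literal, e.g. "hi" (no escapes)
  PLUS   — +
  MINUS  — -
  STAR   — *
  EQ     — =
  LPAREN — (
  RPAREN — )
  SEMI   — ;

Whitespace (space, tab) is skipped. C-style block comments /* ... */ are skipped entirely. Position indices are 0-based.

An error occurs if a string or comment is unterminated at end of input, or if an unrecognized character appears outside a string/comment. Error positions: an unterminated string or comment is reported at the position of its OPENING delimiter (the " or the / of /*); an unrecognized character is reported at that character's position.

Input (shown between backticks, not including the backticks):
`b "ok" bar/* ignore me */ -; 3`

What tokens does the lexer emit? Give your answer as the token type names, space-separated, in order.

pos=0: emit ID 'b' (now at pos=1)
pos=2: enter STRING mode
pos=2: emit STR "ok" (now at pos=6)
pos=7: emit ID 'bar' (now at pos=10)
pos=10: enter COMMENT mode (saw '/*')
exit COMMENT mode (now at pos=25)
pos=26: emit MINUS '-'
pos=27: emit SEMI ';'
pos=29: emit NUM '3' (now at pos=30)
DONE. 6 tokens: [ID, STR, ID, MINUS, SEMI, NUM]

Answer: ID STR ID MINUS SEMI NUM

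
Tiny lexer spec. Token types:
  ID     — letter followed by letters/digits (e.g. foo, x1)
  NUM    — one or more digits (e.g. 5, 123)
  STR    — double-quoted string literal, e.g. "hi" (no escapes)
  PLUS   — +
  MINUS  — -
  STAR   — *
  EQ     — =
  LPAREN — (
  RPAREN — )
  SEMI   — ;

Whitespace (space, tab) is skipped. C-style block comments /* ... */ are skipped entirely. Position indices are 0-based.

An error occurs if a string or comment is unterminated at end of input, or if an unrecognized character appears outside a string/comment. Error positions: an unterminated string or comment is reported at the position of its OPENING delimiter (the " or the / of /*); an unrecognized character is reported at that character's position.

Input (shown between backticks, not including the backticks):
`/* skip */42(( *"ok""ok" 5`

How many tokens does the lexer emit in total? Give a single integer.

Answer: 7

Derivation:
pos=0: enter COMMENT mode (saw '/*')
exit COMMENT mode (now at pos=10)
pos=10: emit NUM '42' (now at pos=12)
pos=12: emit LPAREN '('
pos=13: emit LPAREN '('
pos=15: emit STAR '*'
pos=16: enter STRING mode
pos=16: emit STR "ok" (now at pos=20)
pos=20: enter STRING mode
pos=20: emit STR "ok" (now at pos=24)
pos=25: emit NUM '5' (now at pos=26)
DONE. 7 tokens: [NUM, LPAREN, LPAREN, STAR, STR, STR, NUM]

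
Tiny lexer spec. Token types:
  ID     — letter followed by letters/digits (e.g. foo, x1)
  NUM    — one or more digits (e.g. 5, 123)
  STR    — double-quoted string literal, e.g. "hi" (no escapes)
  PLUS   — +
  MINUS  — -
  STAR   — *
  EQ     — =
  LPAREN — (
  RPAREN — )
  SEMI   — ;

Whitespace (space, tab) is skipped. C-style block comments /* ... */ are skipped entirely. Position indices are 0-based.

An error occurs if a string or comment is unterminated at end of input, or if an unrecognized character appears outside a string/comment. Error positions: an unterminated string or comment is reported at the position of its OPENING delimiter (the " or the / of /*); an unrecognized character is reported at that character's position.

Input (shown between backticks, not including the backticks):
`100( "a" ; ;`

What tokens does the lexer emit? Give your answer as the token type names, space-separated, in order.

Answer: NUM LPAREN STR SEMI SEMI

Derivation:
pos=0: emit NUM '100' (now at pos=3)
pos=3: emit LPAREN '('
pos=5: enter STRING mode
pos=5: emit STR "a" (now at pos=8)
pos=9: emit SEMI ';'
pos=11: emit SEMI ';'
DONE. 5 tokens: [NUM, LPAREN, STR, SEMI, SEMI]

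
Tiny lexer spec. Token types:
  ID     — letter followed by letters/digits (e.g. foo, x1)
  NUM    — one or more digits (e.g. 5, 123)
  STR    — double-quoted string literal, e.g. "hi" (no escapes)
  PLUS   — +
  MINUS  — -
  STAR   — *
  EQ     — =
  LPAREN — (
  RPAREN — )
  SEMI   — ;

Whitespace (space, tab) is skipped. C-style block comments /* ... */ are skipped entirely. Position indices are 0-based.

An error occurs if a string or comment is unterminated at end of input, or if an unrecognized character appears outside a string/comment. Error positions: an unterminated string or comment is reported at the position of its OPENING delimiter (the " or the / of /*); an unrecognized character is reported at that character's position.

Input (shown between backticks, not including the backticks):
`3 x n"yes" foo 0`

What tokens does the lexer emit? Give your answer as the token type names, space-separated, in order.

pos=0: emit NUM '3' (now at pos=1)
pos=2: emit ID 'x' (now at pos=3)
pos=4: emit ID 'n' (now at pos=5)
pos=5: enter STRING mode
pos=5: emit STR "yes" (now at pos=10)
pos=11: emit ID 'foo' (now at pos=14)
pos=15: emit NUM '0' (now at pos=16)
DONE. 6 tokens: [NUM, ID, ID, STR, ID, NUM]

Answer: NUM ID ID STR ID NUM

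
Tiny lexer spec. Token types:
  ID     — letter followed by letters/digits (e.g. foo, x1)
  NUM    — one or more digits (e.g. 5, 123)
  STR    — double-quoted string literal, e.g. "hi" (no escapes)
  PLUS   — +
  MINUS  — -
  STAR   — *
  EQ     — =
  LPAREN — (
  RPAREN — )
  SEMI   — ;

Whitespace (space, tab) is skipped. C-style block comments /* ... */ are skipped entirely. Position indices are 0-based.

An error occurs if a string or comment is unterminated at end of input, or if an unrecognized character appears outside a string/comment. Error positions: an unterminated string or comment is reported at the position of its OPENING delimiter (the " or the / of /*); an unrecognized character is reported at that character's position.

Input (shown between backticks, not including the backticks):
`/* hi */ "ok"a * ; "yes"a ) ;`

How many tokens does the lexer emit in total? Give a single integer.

pos=0: enter COMMENT mode (saw '/*')
exit COMMENT mode (now at pos=8)
pos=9: enter STRING mode
pos=9: emit STR "ok" (now at pos=13)
pos=13: emit ID 'a' (now at pos=14)
pos=15: emit STAR '*'
pos=17: emit SEMI ';'
pos=19: enter STRING mode
pos=19: emit STR "yes" (now at pos=24)
pos=24: emit ID 'a' (now at pos=25)
pos=26: emit RPAREN ')'
pos=28: emit SEMI ';'
DONE. 8 tokens: [STR, ID, STAR, SEMI, STR, ID, RPAREN, SEMI]

Answer: 8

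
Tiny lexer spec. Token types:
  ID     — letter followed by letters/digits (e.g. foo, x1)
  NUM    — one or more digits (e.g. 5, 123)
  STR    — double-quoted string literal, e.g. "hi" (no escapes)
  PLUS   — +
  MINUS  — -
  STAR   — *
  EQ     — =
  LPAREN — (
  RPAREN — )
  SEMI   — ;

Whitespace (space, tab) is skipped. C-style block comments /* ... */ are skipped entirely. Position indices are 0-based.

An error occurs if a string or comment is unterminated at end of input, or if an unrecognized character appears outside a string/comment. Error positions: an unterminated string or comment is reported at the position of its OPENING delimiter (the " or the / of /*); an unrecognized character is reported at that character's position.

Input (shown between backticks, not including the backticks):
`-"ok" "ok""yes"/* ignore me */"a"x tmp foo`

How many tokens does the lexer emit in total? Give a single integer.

Answer: 8

Derivation:
pos=0: emit MINUS '-'
pos=1: enter STRING mode
pos=1: emit STR "ok" (now at pos=5)
pos=6: enter STRING mode
pos=6: emit STR "ok" (now at pos=10)
pos=10: enter STRING mode
pos=10: emit STR "yes" (now at pos=15)
pos=15: enter COMMENT mode (saw '/*')
exit COMMENT mode (now at pos=30)
pos=30: enter STRING mode
pos=30: emit STR "a" (now at pos=33)
pos=33: emit ID 'x' (now at pos=34)
pos=35: emit ID 'tmp' (now at pos=38)
pos=39: emit ID 'foo' (now at pos=42)
DONE. 8 tokens: [MINUS, STR, STR, STR, STR, ID, ID, ID]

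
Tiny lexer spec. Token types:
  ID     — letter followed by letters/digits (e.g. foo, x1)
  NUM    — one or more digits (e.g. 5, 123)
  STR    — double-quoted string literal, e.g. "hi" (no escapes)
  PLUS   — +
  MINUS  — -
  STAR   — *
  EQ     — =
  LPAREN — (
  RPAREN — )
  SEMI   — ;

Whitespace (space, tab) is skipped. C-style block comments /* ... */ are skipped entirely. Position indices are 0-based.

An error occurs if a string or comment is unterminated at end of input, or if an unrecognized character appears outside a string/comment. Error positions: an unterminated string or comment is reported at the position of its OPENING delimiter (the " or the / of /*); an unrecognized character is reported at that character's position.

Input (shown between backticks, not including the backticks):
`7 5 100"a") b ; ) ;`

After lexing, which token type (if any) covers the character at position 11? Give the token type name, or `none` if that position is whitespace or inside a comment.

pos=0: emit NUM '7' (now at pos=1)
pos=2: emit NUM '5' (now at pos=3)
pos=4: emit NUM '100' (now at pos=7)
pos=7: enter STRING mode
pos=7: emit STR "a" (now at pos=10)
pos=10: emit RPAREN ')'
pos=12: emit ID 'b' (now at pos=13)
pos=14: emit SEMI ';'
pos=16: emit RPAREN ')'
pos=18: emit SEMI ';'
DONE. 9 tokens: [NUM, NUM, NUM, STR, RPAREN, ID, SEMI, RPAREN, SEMI]
Position 11: char is ' ' -> none

Answer: none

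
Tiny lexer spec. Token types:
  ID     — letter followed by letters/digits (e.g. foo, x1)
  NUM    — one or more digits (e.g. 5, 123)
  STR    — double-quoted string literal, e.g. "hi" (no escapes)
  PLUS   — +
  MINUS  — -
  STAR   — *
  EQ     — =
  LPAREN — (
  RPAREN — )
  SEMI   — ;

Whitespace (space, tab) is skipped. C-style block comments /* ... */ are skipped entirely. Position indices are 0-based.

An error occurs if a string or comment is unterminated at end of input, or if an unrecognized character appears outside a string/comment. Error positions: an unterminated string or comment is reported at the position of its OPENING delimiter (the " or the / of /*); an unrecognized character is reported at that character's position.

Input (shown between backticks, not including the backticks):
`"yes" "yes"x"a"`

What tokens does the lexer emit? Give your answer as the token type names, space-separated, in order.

Answer: STR STR ID STR

Derivation:
pos=0: enter STRING mode
pos=0: emit STR "yes" (now at pos=5)
pos=6: enter STRING mode
pos=6: emit STR "yes" (now at pos=11)
pos=11: emit ID 'x' (now at pos=12)
pos=12: enter STRING mode
pos=12: emit STR "a" (now at pos=15)
DONE. 4 tokens: [STR, STR, ID, STR]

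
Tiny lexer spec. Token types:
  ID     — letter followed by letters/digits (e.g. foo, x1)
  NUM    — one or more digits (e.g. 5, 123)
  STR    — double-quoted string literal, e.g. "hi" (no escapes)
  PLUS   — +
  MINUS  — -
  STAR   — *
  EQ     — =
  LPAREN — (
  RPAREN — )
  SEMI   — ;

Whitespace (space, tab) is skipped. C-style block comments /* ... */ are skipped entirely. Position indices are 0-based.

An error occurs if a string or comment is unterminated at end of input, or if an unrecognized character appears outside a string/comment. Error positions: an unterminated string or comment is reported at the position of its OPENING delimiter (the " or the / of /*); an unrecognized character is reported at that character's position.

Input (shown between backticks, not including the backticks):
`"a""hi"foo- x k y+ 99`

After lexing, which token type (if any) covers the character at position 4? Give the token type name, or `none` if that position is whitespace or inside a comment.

Answer: STR

Derivation:
pos=0: enter STRING mode
pos=0: emit STR "a" (now at pos=3)
pos=3: enter STRING mode
pos=3: emit STR "hi" (now at pos=7)
pos=7: emit ID 'foo' (now at pos=10)
pos=10: emit MINUS '-'
pos=12: emit ID 'x' (now at pos=13)
pos=14: emit ID 'k' (now at pos=15)
pos=16: emit ID 'y' (now at pos=17)
pos=17: emit PLUS '+'
pos=19: emit NUM '99' (now at pos=21)
DONE. 9 tokens: [STR, STR, ID, MINUS, ID, ID, ID, PLUS, NUM]
Position 4: char is 'h' -> STR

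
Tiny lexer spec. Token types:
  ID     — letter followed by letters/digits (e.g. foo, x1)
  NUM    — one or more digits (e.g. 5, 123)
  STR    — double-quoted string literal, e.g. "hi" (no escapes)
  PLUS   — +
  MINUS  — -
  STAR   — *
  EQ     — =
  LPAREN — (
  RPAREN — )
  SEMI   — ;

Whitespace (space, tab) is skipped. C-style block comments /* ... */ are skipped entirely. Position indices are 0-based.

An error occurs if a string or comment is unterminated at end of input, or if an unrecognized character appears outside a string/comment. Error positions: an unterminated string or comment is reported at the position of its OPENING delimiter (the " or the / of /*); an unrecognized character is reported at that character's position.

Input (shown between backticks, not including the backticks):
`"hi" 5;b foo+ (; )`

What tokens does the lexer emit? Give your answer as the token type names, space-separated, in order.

Answer: STR NUM SEMI ID ID PLUS LPAREN SEMI RPAREN

Derivation:
pos=0: enter STRING mode
pos=0: emit STR "hi" (now at pos=4)
pos=5: emit NUM '5' (now at pos=6)
pos=6: emit SEMI ';'
pos=7: emit ID 'b' (now at pos=8)
pos=9: emit ID 'foo' (now at pos=12)
pos=12: emit PLUS '+'
pos=14: emit LPAREN '('
pos=15: emit SEMI ';'
pos=17: emit RPAREN ')'
DONE. 9 tokens: [STR, NUM, SEMI, ID, ID, PLUS, LPAREN, SEMI, RPAREN]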